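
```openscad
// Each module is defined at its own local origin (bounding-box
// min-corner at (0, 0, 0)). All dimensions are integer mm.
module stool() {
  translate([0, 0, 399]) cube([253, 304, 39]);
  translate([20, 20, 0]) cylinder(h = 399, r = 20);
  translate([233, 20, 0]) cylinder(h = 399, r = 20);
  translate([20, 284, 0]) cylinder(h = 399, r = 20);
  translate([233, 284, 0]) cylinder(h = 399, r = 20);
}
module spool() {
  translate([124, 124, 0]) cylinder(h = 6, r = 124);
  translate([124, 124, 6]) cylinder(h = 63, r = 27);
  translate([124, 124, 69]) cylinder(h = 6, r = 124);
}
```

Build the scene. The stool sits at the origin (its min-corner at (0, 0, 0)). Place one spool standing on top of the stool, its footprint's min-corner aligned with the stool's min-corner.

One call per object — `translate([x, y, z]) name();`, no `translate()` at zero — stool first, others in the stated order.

stool();
translate([0, 0, 438]) spool();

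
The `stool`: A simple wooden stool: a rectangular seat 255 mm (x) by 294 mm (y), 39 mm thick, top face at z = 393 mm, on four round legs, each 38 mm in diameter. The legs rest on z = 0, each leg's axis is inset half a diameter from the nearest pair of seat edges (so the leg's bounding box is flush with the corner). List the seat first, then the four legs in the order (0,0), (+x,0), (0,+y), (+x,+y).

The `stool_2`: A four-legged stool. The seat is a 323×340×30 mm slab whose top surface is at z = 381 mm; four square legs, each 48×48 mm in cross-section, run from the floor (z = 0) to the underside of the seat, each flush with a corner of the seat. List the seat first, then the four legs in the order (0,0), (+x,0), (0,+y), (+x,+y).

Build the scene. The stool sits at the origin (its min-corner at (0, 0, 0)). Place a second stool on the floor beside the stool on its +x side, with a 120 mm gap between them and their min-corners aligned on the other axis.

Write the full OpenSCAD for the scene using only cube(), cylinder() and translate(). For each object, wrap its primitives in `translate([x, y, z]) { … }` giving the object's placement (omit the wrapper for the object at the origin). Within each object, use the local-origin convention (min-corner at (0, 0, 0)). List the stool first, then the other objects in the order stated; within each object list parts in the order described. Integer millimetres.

translate([0, 0, 354]) cube([255, 294, 39]);
translate([19, 19, 0]) cylinder(h = 354, r = 19);
translate([236, 19, 0]) cylinder(h = 354, r = 19);
translate([19, 275, 0]) cylinder(h = 354, r = 19);
translate([236, 275, 0]) cylinder(h = 354, r = 19);
translate([375, 0, 0]) {
  translate([0, 0, 351]) cube([323, 340, 30]);
  cube([48, 48, 351]);
  translate([275, 0, 0]) cube([48, 48, 351]);
  translate([0, 292, 0]) cube([48, 48, 351]);
  translate([275, 292, 0]) cube([48, 48, 351]);
}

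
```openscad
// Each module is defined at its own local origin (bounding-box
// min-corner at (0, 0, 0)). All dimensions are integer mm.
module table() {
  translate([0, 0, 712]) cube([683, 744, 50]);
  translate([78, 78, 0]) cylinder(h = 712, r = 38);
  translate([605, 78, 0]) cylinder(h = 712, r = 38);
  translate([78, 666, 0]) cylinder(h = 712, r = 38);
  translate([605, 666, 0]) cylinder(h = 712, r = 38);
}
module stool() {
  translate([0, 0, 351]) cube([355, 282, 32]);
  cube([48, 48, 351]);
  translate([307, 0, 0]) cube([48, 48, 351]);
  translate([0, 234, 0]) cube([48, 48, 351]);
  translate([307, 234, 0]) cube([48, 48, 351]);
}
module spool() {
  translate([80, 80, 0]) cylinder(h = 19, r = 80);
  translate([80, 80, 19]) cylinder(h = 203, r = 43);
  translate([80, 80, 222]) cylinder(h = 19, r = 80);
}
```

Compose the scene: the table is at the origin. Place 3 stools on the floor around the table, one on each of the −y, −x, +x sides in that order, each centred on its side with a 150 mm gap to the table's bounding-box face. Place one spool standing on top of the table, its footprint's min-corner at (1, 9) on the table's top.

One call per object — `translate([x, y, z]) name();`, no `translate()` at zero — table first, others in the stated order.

table();
translate([164, -432, 0]) stool();
translate([-505, 231, 0]) stool();
translate([833, 231, 0]) stool();
translate([1, 9, 762]) spool();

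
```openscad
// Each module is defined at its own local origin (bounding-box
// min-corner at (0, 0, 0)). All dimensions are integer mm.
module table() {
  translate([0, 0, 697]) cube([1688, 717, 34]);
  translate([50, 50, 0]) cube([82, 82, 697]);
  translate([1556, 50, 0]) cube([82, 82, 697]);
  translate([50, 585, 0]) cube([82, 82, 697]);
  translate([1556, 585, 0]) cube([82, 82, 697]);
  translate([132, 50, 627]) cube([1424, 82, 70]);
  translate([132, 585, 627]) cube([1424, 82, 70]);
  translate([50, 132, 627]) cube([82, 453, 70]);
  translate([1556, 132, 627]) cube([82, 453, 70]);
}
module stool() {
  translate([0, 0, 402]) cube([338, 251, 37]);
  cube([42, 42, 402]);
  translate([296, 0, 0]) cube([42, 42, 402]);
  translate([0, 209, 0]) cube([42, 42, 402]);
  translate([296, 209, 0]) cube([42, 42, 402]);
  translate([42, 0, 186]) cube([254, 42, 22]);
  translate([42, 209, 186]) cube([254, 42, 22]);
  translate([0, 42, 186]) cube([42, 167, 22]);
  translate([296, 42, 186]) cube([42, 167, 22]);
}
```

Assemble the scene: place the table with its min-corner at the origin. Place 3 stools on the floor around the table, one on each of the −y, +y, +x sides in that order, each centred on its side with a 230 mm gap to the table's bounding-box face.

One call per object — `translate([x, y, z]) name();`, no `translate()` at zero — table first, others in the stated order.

table();
translate([675, -481, 0]) stool();
translate([675, 947, 0]) stool();
translate([1918, 233, 0]) stool();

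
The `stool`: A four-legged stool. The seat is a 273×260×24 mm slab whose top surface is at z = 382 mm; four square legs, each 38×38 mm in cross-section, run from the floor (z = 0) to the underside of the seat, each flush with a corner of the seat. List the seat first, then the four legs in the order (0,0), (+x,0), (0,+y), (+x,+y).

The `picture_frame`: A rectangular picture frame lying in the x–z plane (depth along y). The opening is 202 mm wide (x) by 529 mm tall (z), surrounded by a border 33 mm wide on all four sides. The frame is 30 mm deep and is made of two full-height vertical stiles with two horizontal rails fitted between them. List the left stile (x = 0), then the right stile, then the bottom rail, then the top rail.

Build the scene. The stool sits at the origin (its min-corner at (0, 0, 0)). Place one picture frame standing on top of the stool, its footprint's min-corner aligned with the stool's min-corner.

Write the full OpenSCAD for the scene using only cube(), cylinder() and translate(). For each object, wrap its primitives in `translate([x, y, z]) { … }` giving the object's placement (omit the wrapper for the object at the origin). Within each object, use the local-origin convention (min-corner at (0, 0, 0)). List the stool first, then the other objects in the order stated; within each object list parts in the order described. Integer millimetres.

translate([0, 0, 358]) cube([273, 260, 24]);
cube([38, 38, 358]);
translate([235, 0, 0]) cube([38, 38, 358]);
translate([0, 222, 0]) cube([38, 38, 358]);
translate([235, 222, 0]) cube([38, 38, 358]);
translate([0, 0, 382]) {
  cube([33, 30, 595]);
  translate([235, 0, 0]) cube([33, 30, 595]);
  translate([33, 0, 0]) cube([202, 30, 33]);
  translate([33, 0, 562]) cube([202, 30, 33]);
}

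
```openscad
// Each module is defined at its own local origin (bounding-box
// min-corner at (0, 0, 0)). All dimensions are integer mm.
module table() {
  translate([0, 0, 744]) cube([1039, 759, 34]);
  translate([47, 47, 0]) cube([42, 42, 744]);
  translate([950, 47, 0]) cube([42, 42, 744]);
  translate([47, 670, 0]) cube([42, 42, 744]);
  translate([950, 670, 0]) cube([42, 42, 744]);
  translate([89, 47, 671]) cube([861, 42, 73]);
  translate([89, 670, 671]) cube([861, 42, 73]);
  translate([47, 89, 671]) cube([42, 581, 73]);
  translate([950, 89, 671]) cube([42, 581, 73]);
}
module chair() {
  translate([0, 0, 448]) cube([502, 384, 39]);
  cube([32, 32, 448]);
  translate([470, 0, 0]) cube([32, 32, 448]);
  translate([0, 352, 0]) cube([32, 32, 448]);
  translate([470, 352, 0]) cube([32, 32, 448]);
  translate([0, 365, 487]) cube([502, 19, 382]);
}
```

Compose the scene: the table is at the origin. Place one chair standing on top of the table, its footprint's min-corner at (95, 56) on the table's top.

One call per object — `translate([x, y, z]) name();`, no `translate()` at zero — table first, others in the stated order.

table();
translate([95, 56, 778]) chair();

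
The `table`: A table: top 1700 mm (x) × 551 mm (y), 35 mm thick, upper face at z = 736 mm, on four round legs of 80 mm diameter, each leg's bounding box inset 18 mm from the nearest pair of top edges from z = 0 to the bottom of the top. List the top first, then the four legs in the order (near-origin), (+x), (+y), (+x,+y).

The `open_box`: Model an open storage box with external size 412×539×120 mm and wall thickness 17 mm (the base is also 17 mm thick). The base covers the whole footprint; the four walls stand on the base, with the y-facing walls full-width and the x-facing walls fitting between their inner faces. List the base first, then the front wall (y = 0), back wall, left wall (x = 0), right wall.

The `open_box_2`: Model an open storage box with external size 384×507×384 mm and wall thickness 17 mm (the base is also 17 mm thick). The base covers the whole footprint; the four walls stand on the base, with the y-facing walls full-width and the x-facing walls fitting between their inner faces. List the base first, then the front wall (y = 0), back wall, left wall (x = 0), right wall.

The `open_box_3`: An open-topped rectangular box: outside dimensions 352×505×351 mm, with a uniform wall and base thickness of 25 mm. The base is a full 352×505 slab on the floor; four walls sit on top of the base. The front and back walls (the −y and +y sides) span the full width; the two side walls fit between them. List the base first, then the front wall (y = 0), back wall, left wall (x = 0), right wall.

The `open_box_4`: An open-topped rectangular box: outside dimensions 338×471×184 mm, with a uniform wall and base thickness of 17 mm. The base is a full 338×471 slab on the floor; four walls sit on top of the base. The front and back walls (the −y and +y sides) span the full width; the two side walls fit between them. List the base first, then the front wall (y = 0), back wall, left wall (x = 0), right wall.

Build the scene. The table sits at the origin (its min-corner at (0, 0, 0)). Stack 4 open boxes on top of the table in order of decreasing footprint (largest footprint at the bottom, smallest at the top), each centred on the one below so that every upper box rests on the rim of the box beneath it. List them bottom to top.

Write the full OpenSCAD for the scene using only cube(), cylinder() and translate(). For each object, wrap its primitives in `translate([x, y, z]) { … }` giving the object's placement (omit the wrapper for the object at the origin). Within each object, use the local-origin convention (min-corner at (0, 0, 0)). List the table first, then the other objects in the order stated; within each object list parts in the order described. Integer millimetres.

translate([0, 0, 701]) cube([1700, 551, 35]);
translate([58, 58, 0]) cylinder(h = 701, r = 40);
translate([1642, 58, 0]) cylinder(h = 701, r = 40);
translate([58, 493, 0]) cylinder(h = 701, r = 40);
translate([1642, 493, 0]) cylinder(h = 701, r = 40);
translate([644, 6, 736]) {
  cube([412, 539, 17]);
  translate([0, 0, 17]) cube([412, 17, 103]);
  translate([0, 522, 17]) cube([412, 17, 103]);
  translate([0, 17, 17]) cube([17, 505, 103]);
  translate([395, 17, 17]) cube([17, 505, 103]);
}
translate([658, 22, 856]) {
  cube([384, 507, 17]);
  translate([0, 0, 17]) cube([384, 17, 367]);
  translate([0, 490, 17]) cube([384, 17, 367]);
  translate([0, 17, 17]) cube([17, 473, 367]);
  translate([367, 17, 17]) cube([17, 473, 367]);
}
translate([674, 23, 1240]) {
  cube([352, 505, 25]);
  translate([0, 0, 25]) cube([352, 25, 326]);
  translate([0, 480, 25]) cube([352, 25, 326]);
  translate([0, 25, 25]) cube([25, 455, 326]);
  translate([327, 25, 25]) cube([25, 455, 326]);
}
translate([681, 40, 1591]) {
  cube([338, 471, 17]);
  translate([0, 0, 17]) cube([338, 17, 167]);
  translate([0, 454, 17]) cube([338, 17, 167]);
  translate([0, 17, 17]) cube([17, 437, 167]);
  translate([321, 17, 17]) cube([17, 437, 167]);
}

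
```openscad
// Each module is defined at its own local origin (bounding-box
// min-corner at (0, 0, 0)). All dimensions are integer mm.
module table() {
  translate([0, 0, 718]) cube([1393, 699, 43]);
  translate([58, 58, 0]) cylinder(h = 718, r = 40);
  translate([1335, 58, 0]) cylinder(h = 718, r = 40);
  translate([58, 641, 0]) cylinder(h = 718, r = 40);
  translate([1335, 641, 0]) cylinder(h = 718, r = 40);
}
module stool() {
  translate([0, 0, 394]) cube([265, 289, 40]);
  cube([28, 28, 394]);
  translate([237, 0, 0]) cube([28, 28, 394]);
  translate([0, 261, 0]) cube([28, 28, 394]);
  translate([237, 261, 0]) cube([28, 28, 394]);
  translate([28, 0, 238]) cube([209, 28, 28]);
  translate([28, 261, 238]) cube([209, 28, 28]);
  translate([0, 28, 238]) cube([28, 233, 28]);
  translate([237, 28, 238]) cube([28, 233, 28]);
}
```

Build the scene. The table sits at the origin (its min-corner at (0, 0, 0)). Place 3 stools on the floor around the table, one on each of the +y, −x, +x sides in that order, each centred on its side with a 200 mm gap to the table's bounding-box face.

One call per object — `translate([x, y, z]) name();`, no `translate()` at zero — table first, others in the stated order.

table();
translate([564, 899, 0]) stool();
translate([-465, 205, 0]) stool();
translate([1593, 205, 0]) stool();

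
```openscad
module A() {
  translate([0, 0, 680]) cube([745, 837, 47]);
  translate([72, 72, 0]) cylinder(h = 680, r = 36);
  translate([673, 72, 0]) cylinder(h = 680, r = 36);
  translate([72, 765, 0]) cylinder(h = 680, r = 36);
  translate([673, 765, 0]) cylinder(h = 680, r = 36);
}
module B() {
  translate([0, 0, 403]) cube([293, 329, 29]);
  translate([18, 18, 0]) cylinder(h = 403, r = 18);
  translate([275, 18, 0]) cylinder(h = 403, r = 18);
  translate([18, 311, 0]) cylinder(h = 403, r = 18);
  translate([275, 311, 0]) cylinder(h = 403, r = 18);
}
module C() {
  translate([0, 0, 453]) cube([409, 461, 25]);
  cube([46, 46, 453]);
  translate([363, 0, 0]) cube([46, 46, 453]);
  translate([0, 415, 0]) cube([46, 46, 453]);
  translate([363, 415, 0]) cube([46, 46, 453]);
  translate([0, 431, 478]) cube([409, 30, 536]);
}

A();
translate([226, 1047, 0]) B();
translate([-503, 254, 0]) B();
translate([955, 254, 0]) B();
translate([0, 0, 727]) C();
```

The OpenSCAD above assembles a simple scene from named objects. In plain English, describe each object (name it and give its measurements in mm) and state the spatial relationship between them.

A is a table: top 745 mm (x) × 837 mm (y), 47 mm thick, upper face at z = 727 mm, on four round legs of 72 mm diameter, each leg's bounding box inset 36 mm from the nearest pair of top edges, running from z = 0 to the bottom of the top.

B is a four-legged stool. The seat is 293×329 mm, 29 mm thick, top at z = 432 mm. It stands on four round legs, each 36 mm in diameter, from z = 0 to the seat underside, each leg's axis is inset half a diameter from the nearest pair of seat edges (so the leg's bounding box is flush with the corner).

C is a chair: 409×461 mm seat, 25 mm thick, top at z = 478 mm, on four 46 mm square corner legs flush with the seat edges. A 30 mm thick backrest slab spans the full seat width, extending 536 mm above the seat top, its back face flush with the seat's +y edge.

Three stools sit around the table at the +y, −x, +x sides. The chair is on top of the table.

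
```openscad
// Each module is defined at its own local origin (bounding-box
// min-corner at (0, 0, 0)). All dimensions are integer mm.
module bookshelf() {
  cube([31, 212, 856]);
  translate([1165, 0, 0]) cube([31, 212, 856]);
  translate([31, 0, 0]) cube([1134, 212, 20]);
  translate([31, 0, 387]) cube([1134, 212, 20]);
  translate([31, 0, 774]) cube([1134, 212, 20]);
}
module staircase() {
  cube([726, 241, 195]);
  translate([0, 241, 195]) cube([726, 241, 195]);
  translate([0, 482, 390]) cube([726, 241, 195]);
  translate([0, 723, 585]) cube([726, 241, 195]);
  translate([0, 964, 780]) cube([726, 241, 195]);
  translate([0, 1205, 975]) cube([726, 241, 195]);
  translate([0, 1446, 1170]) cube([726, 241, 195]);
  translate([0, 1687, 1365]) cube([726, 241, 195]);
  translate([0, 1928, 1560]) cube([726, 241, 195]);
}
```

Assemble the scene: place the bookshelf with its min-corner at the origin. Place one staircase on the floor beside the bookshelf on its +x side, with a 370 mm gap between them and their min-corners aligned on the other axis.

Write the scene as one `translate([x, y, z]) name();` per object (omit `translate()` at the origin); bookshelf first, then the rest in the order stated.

bookshelf();
translate([1566, 0, 0]) staircase();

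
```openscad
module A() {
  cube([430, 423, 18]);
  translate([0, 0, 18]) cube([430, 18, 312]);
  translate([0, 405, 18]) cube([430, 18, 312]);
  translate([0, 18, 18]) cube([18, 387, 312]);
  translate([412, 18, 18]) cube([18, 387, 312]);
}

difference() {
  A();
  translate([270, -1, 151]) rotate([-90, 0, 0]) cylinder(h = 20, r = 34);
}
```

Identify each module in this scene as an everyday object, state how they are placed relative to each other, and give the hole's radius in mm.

The subtracted cylinder has r = 34 mm.

A is an open box. The open box has a circular hole through its front wall. The hole's radius is 34 mm.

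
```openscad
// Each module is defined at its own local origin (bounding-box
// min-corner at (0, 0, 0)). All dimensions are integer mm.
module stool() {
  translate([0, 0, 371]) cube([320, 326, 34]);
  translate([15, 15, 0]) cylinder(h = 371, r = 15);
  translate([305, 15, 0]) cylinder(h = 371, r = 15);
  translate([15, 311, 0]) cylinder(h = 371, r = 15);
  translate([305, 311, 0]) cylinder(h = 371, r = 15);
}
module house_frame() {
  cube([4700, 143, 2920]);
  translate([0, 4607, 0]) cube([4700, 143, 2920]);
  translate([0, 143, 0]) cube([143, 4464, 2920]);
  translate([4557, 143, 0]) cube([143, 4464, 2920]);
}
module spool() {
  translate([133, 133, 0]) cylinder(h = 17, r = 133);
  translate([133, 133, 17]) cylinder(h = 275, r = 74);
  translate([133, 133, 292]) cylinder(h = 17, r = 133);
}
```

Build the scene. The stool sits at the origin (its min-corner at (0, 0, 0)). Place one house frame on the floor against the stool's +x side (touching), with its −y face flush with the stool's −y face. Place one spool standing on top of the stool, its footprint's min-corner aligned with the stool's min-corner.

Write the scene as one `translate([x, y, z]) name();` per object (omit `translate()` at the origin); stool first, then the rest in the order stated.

stool();
translate([320, 0, 0]) house_frame();
translate([0, 0, 405]) spool();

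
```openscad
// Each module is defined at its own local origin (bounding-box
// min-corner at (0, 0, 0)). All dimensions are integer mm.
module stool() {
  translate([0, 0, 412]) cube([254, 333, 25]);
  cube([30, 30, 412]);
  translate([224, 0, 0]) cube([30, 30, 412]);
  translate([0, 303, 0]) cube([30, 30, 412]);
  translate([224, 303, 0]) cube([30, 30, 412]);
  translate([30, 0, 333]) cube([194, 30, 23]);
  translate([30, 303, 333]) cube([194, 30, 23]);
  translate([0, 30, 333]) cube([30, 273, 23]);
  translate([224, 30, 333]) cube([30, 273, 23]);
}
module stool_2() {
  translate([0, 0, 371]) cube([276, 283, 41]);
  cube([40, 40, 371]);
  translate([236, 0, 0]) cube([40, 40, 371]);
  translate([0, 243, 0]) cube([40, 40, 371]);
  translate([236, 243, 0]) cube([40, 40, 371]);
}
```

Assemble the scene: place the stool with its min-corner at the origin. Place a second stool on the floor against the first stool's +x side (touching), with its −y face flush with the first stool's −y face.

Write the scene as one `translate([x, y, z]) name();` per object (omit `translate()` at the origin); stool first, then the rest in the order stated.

stool();
translate([254, 0, 0]) stool_2();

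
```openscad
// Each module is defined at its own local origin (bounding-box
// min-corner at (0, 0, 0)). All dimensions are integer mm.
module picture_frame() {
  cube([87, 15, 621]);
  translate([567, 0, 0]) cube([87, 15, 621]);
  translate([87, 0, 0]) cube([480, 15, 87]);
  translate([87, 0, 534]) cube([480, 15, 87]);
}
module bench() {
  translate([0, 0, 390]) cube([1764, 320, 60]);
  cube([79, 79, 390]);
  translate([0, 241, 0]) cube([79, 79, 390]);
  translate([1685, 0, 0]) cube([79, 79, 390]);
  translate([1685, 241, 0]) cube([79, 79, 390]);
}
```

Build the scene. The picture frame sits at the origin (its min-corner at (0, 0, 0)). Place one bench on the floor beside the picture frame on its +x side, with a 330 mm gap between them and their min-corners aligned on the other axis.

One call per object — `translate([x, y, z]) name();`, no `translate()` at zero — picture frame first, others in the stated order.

picture_frame();
translate([984, 0, 0]) bench();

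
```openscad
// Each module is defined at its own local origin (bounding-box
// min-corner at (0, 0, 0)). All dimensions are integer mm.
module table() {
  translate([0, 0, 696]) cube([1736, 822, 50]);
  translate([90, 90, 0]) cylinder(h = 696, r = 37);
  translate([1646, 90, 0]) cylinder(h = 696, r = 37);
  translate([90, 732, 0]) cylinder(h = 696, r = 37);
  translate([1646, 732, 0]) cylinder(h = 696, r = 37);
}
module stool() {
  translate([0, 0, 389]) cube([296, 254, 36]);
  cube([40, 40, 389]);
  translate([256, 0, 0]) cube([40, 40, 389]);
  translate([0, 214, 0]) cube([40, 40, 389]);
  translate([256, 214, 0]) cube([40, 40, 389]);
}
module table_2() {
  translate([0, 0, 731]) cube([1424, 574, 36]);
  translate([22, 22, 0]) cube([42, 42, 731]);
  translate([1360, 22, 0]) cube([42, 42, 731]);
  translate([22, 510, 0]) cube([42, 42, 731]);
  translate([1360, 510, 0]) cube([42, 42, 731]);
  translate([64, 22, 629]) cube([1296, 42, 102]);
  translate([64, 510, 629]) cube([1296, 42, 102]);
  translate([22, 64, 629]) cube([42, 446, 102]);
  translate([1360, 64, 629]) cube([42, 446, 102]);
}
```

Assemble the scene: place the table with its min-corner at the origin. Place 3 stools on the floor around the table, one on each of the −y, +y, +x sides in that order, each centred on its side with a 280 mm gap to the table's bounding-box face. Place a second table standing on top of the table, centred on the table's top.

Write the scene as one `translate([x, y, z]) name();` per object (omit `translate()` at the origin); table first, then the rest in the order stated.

table();
translate([720, -534, 0]) stool();
translate([720, 1102, 0]) stool();
translate([2016, 284, 0]) stool();
translate([156, 124, 746]) table_2();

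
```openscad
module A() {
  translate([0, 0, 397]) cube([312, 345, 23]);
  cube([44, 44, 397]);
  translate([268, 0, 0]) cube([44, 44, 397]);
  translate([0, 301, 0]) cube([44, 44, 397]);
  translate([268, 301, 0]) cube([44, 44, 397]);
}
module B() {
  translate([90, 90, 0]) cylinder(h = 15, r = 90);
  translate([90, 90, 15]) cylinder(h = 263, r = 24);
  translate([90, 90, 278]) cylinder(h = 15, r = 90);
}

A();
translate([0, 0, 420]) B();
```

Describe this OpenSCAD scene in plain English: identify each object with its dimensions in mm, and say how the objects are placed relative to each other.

A is a four-legged stool. The seat is a 312×345×23 mm slab whose top surface is at z = 420 mm; four square legs, each 44×44 mm in cross-section, run from the floor (z = 0) to the underside of the seat, each flush with a corner of the seat.

B is a spool: two coaxial disc flanges of radius 90 mm and thickness 15 mm, joined by a core cylinder of radius 24 mm and height 263 mm. The lower flange rests on z = 0 and the three cylinders share a vertical axis.

The spool is on top of the stool.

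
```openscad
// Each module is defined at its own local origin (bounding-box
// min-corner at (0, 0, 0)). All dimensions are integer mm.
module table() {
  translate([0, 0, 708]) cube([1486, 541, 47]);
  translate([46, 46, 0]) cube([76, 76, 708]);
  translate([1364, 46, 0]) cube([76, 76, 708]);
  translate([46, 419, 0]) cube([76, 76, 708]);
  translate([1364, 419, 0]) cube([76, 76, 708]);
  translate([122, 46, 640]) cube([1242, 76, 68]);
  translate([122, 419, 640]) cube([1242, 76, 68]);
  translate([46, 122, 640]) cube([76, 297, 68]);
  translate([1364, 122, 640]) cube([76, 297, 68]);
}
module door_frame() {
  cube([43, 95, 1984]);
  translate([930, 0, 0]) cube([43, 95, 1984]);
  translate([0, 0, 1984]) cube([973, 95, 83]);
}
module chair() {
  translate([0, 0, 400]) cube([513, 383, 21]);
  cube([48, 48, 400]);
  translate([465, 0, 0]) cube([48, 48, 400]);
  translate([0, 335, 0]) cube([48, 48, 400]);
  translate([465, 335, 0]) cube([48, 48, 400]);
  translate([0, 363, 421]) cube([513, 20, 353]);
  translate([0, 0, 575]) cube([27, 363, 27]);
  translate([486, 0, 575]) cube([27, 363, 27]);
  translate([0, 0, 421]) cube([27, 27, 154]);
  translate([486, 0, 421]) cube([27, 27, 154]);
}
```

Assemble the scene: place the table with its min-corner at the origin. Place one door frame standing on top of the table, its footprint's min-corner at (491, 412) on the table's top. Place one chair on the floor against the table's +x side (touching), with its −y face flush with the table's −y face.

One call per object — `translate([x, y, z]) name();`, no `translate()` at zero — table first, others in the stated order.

table();
translate([491, 412, 755]) door_frame();
translate([1486, 0, 0]) chair();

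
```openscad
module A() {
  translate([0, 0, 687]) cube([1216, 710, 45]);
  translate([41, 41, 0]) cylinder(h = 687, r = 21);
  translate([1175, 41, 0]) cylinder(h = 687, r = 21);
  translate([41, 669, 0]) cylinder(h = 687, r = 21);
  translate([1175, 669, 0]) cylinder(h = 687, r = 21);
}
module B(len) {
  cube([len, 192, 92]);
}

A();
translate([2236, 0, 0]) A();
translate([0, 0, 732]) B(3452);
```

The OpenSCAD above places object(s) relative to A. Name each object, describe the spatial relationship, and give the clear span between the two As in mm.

A is a table. B is a beam. A beam spans the tops of two tables. The clear span between the two tables is 1020 mm.

Second table starts at x = 2236; first ends at x = 1216; clear span = 2236 − 1216 = 1020 mm.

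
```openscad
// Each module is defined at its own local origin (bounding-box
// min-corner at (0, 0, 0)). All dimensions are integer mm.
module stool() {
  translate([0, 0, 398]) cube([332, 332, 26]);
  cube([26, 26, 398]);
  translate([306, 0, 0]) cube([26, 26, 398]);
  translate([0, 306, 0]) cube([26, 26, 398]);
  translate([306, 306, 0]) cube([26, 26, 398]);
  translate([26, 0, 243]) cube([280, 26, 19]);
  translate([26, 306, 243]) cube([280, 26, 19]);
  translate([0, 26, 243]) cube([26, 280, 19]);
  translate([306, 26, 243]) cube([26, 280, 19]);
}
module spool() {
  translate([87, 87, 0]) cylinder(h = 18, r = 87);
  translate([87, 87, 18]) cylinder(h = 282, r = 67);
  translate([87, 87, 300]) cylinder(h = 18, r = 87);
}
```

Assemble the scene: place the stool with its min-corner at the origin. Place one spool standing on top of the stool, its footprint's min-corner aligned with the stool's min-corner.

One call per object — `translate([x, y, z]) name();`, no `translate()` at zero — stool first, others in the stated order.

stool();
translate([0, 0, 424]) spool();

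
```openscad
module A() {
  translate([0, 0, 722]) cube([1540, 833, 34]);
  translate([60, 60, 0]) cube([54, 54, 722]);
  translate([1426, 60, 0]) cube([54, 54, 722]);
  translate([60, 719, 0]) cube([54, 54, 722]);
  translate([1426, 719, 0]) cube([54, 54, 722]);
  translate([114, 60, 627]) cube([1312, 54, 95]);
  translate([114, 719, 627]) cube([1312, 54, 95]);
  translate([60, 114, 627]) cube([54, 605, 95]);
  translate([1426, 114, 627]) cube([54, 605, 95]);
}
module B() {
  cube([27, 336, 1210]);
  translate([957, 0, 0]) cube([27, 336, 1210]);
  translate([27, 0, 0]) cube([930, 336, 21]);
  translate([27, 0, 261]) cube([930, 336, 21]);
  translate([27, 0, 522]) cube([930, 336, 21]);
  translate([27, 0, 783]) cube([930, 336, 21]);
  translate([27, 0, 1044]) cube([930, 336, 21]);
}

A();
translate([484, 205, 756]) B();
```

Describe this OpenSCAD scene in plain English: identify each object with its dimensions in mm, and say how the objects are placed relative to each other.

A is a table with a 1540×833 mm rectangular top, 34 mm thick, top surface at z = 756 mm, supported by four 54×54 mm square legs, each inset 60 mm from the nearest pair of top edges, running from the floor. Four apron rails, 54 mm thick and 95 mm tall, run between adjacent legs with their top edges flush with the underside of the top and their outer faces flush with the legs' outer faces.

B is an open bookshelf. Two side panels, each 27 mm thick, 336 mm deep and 1210 mm tall, stand 984 mm apart (outside-to-outside). Between them sit 5 shelves, each 21 mm thick and 336 mm deep, spanning the full gap between the sides. The bottom shelf rests on the floor (its underside at z = 0) and the clear gap between one shelf's top and the next shelf's underside is 240 mm.

The bookshelf is on top of the table.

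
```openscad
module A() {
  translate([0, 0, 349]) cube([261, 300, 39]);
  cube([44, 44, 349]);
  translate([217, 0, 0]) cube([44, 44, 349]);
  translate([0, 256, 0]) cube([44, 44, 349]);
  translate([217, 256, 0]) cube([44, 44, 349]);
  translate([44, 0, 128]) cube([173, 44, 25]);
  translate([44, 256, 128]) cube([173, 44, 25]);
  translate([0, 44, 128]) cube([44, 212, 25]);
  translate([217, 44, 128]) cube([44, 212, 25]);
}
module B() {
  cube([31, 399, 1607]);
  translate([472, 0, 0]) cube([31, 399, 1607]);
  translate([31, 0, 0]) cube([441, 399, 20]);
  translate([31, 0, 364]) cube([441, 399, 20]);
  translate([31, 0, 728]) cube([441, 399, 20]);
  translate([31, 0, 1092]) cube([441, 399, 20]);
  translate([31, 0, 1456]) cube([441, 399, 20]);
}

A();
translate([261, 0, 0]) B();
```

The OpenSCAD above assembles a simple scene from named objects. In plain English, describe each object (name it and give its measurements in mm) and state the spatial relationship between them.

A is a simple wooden stool: a rectangular seat 261 mm (x) by 300 mm (y), 39 mm thick, top face at z = 388 mm, on four square legs, each 44×44 mm in cross-section. The legs rest on z = 0, each flush with a corner of the seat. Four stretchers, 44 mm wide and 25 mm tall, connect adjacent legs with their undersides at z = 128 mm, each running between the inner faces of the legs it joins and aligned with the legs' outer faces on the other axis.

B is a bookshelf 503 mm wide overall, 399 mm deep and 1607 mm tall. The two sides are 31 mm thick vertical panels. 5 horizontal shelves of 20 mm thickness span between the inner faces of the sides; the lowest shelf sits on the floor and shelves are stacked with a clear vertical gap of 344 mm between each pair.

The bookshelf is against the stool's +x side, with their −y faces flush.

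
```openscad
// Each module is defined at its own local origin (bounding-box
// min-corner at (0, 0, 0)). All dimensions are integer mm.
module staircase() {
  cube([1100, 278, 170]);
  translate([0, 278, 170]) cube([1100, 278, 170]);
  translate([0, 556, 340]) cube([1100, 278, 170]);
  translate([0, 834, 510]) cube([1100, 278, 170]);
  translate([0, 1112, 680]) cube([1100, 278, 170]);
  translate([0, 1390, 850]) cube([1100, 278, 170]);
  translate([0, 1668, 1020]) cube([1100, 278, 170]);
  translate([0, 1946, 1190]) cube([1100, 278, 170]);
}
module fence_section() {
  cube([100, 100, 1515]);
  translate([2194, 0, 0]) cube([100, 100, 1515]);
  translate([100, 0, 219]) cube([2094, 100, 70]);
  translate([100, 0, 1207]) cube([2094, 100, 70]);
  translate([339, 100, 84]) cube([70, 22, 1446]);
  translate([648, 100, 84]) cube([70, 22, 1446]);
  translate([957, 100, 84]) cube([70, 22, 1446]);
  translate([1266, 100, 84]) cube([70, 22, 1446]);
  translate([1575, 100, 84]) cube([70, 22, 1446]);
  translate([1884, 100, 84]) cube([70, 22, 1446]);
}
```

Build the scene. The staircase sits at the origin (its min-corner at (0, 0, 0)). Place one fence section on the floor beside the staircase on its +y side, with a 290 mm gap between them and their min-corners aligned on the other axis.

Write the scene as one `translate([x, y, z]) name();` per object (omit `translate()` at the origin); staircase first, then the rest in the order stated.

staircase();
translate([0, 2514, 0]) fence_section();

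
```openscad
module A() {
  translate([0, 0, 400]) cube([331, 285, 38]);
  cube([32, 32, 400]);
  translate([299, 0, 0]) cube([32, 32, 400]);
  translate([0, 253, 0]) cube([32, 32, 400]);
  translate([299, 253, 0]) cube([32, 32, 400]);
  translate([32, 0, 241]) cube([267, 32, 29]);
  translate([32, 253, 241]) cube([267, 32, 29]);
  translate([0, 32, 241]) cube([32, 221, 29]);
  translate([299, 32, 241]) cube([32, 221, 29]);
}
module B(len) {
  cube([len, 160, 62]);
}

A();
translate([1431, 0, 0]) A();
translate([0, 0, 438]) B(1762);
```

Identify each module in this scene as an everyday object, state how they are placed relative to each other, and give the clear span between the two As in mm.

A is a stool. B is a beam. A beam spans the tops of two stools. The clear span between the two stools is 1100 mm.

Second stool starts at x = 1431; first ends at x = 331; clear span = 1431 − 331 = 1100 mm.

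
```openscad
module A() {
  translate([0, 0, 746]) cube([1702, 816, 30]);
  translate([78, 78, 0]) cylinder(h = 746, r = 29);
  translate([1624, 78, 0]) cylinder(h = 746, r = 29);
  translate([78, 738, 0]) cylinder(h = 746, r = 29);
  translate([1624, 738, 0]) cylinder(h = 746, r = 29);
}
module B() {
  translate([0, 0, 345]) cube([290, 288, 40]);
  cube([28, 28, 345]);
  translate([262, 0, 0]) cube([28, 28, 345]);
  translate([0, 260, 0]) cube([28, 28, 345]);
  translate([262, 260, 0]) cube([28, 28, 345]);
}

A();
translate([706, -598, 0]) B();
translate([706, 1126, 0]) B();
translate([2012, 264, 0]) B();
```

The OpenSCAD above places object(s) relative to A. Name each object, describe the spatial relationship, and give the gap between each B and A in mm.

Each stool's nearest face is 310 mm from the table's bounding box.

A is a table. B is a stool. Three stools sit around the table at the −y, +y, +x sides. The gap between each stool and the table is 310 mm.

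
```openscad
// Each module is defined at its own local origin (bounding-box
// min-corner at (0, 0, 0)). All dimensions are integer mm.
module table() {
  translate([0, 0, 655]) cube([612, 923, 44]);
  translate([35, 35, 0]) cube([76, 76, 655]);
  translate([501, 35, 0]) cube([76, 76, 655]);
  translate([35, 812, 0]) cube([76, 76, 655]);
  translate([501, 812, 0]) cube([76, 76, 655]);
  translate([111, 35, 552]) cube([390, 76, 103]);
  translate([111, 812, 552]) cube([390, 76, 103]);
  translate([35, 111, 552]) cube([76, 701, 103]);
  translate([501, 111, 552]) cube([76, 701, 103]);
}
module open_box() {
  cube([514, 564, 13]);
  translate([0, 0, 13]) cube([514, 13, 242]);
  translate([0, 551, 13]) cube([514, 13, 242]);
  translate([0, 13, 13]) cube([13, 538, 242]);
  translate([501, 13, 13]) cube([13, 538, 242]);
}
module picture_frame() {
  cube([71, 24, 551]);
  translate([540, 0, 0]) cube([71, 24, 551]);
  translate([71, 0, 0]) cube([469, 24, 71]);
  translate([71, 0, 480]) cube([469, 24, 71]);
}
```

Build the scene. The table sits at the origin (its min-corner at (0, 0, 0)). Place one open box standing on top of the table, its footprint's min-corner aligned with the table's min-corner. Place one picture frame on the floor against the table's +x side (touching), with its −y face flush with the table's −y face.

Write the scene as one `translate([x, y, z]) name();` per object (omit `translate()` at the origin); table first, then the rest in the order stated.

table();
translate([0, 0, 699]) open_box();
translate([612, 0, 0]) picture_frame();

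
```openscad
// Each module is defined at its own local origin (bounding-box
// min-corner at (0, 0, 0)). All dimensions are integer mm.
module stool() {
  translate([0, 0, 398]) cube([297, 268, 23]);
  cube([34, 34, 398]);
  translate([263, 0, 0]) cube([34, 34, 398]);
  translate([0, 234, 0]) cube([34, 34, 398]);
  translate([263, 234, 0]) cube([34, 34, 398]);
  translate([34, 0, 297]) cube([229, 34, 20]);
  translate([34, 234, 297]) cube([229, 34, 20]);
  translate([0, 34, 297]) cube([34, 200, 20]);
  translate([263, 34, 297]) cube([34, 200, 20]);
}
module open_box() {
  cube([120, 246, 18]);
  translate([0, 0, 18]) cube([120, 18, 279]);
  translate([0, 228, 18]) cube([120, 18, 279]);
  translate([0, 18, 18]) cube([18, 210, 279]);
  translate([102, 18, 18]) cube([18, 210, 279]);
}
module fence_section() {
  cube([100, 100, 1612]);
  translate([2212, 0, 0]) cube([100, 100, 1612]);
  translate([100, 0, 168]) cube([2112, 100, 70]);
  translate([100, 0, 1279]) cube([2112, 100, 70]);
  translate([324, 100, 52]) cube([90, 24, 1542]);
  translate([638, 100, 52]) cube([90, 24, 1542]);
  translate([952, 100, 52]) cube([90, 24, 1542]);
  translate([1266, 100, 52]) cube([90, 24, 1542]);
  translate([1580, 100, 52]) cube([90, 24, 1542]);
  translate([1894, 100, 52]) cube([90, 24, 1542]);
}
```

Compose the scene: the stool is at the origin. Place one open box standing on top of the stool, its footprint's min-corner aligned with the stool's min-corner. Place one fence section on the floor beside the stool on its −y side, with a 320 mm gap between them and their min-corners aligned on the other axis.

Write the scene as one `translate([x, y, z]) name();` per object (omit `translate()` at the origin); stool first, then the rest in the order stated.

stool();
translate([0, 0, 421]) open_box();
translate([0, -444, 0]) fence_section();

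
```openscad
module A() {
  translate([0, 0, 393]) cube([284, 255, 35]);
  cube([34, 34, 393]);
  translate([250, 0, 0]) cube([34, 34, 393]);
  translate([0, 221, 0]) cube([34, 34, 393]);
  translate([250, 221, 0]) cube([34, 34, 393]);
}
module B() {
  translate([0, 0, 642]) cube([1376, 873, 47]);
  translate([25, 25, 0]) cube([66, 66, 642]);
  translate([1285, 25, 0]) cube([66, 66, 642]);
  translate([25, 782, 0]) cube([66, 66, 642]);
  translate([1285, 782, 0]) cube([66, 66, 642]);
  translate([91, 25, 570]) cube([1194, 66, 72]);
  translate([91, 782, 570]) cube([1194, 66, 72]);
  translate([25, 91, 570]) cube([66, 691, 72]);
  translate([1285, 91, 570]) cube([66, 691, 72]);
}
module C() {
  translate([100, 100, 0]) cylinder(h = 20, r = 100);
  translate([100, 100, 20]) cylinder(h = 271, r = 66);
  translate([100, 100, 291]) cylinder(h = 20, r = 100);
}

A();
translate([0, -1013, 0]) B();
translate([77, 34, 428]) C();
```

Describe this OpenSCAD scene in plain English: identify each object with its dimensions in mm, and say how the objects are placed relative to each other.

A is a simple wooden stool: a rectangular seat 284 mm (x) by 255 mm (y), 35 mm thick, top face at z = 428 mm, on four square legs, each 34×34 mm in cross-section. The legs rest on z = 0, each flush with a corner of the seat.

B is a rectangular dining table. The top is 1376×873×47 mm with its upper surface at z = 689 mm. It stands on four 66×66 mm square legs, each inset 25 mm from the nearest pair of top edges, running from the floor to the underside of the top. Four apron rails, 66 mm thick and 72 mm tall, run between adjacent legs with their top edges flush with the underside of the top and their outer faces flush with the legs' outer faces.

C is a spool: two coaxial disc flanges of radius 100 mm and thickness 20 mm, joined by a core cylinder of radius 66 mm and height 271 mm. The lower flange rests on z = 0 and the three cylinders share a vertical axis.

The table is on the floor beside the stool on its −y side. The spool is on top of the stool.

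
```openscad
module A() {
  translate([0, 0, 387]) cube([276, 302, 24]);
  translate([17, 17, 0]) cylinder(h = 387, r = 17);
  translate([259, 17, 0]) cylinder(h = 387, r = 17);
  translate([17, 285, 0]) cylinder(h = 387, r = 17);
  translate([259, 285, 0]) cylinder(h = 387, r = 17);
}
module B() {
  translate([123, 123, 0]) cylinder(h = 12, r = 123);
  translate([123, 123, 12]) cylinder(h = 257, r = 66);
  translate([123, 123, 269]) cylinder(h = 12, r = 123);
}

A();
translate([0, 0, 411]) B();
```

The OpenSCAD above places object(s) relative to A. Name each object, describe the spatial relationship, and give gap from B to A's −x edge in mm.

A is a stool. B is a spool. The spool is on top of the stool. The gap from the spool to the stool's −x edge is 0 mm.

The spool's min-x is at 0; the stool's min-x is 0; gap = 0 mm.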